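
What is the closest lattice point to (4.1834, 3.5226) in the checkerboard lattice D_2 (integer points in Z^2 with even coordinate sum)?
(4, 4)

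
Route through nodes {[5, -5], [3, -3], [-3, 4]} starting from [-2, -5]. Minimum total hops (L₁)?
24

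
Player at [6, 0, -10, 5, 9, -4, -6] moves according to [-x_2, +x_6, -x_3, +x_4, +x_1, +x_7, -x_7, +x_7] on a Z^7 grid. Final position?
(7, -1, -11, 6, 9, -3, -5)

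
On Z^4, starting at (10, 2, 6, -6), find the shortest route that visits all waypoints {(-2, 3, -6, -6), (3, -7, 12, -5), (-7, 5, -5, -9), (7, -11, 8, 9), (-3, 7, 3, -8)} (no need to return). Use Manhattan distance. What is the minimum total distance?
109
(one optimal route: (10, 2, 6, -6) → (-2, 3, -6, -6) → (-7, 5, -5, -9) → (-3, 7, 3, -8) → (3, -7, 12, -5) → (7, -11, 8, 9))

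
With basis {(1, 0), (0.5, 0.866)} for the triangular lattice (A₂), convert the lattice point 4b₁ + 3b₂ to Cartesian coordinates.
(5.5, 2.598)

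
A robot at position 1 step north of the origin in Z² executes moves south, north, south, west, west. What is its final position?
(-2, 0)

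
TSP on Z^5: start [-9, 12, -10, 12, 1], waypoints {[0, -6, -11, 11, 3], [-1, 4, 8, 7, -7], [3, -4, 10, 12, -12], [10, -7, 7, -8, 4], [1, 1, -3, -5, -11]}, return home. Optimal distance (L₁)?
234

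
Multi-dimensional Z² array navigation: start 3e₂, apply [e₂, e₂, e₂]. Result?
(0, 6)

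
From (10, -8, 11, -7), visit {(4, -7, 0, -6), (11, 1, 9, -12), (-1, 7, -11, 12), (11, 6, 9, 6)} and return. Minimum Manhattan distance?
146
(one optimal route: (10, -8, 11, -7) → (4, -7, 0, -6) → (-1, 7, -11, 12) → (11, 6, 9, 6) → (11, 1, 9, -12) → (10, -8, 11, -7))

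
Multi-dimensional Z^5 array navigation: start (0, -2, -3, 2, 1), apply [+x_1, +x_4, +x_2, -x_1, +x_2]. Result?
(0, 0, -3, 3, 1)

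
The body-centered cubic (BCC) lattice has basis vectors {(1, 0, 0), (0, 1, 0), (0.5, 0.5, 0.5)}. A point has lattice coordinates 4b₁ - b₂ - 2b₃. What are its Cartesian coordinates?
(3, -2, -1)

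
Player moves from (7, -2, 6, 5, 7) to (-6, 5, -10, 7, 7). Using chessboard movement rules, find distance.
16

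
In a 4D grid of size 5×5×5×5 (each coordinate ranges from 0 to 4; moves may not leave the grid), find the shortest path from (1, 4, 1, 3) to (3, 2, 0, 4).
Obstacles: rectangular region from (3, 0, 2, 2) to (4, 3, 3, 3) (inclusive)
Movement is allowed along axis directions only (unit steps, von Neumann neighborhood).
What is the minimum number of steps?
6
(one shortest path: (1, 4, 1, 3) → (2, 4, 1, 3) → (3, 4, 1, 3) → (3, 3, 1, 3) → (3, 2, 1, 3) → (3, 2, 0, 3) → (3, 2, 0, 4))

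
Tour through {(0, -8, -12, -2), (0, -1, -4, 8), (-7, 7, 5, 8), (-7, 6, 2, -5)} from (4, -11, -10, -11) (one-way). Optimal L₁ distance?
84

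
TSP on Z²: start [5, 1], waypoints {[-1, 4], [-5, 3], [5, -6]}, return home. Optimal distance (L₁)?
40
(one optimal route: (5, 1) → (-1, 4) → (-5, 3) → (5, -6) → (5, 1))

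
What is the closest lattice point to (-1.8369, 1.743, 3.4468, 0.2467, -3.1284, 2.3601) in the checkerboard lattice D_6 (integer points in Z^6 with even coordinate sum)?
(-2, 2, 3, 0, -3, 2)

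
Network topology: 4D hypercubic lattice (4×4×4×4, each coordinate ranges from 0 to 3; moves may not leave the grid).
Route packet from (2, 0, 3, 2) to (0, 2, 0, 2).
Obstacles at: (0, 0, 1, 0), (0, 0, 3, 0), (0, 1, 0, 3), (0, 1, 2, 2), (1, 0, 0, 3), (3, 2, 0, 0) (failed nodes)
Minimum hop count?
7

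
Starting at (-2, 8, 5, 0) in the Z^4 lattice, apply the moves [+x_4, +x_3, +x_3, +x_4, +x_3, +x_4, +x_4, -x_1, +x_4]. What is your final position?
(-3, 8, 8, 5)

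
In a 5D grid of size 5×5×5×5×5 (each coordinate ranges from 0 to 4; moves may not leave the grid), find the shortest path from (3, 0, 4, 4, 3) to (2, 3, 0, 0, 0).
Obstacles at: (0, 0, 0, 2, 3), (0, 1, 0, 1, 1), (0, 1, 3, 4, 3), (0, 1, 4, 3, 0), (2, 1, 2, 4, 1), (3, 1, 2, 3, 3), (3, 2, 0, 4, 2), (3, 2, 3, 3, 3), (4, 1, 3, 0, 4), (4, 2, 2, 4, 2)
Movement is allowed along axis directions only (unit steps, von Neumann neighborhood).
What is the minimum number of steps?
15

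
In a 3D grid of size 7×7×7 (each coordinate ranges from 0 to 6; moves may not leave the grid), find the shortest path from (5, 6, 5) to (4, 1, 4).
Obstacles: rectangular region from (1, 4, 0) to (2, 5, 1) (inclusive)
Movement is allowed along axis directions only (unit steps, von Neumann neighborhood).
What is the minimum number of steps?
7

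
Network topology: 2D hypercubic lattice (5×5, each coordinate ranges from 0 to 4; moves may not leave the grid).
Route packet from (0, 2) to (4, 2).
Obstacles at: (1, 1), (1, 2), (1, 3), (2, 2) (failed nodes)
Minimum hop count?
8
(one shortest path: (0, 2) → (0, 1) → (0, 0) → (1, 0) → (2, 0) → (3, 0) → (4, 0) → (4, 1) → (4, 2))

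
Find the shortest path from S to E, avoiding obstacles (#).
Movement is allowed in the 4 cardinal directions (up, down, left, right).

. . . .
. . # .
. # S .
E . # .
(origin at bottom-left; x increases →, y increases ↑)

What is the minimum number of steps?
9
(one shortest path: (2, 1) → (3, 1) → (3, 2) → (3, 3) → (2, 3) → (1, 3) → (0, 3) → (0, 2) → (0, 1) → (0, 0))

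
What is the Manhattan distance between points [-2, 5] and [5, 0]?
12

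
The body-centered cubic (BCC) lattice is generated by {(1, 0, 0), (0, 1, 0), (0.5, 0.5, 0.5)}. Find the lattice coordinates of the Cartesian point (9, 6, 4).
5b₁ + 2b₂ + 8b₃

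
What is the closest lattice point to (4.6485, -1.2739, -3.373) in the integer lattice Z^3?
(5, -1, -3)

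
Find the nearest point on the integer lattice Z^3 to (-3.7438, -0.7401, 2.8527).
(-4, -1, 3)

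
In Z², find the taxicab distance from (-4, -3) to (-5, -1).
3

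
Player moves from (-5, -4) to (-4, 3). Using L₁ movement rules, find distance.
8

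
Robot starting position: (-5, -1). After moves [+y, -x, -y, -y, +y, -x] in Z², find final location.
(-7, -1)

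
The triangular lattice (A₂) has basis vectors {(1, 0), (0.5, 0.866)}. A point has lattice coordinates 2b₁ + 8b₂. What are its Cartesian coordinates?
(6, 6.928)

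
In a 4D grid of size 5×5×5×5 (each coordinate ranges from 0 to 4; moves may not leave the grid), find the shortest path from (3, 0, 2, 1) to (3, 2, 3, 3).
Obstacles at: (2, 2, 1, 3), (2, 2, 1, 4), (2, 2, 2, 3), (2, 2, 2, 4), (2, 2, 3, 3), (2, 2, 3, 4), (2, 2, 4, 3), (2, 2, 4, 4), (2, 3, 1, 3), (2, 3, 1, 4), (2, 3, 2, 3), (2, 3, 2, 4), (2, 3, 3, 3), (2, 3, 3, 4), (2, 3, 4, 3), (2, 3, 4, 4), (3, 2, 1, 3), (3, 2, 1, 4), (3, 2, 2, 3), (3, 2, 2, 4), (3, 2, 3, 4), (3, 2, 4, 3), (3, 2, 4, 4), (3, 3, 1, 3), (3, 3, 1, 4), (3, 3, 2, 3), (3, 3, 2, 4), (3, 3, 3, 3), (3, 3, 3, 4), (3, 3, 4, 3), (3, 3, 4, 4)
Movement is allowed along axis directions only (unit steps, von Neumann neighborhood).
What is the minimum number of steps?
5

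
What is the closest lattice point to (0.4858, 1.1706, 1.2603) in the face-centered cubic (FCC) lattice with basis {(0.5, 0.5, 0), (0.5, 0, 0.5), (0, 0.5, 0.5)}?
(0.5, 1, 1.5)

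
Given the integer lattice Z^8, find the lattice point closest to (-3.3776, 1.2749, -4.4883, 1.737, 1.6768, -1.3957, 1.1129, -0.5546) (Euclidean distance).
(-3, 1, -4, 2, 2, -1, 1, -1)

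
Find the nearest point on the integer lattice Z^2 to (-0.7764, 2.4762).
(-1, 2)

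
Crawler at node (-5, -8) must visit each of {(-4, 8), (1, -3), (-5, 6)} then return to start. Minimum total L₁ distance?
44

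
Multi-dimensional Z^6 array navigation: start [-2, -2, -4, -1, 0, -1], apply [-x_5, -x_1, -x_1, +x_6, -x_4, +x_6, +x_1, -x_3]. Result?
(-3, -2, -5, -2, -1, 1)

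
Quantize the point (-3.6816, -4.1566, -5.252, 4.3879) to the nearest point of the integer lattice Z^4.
(-4, -4, -5, 4)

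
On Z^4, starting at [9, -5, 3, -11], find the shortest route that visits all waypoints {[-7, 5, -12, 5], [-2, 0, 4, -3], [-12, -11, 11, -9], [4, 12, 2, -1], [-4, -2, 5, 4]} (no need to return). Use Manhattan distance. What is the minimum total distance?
145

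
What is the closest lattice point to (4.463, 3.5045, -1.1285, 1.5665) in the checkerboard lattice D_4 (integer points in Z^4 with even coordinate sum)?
(4, 3, -1, 2)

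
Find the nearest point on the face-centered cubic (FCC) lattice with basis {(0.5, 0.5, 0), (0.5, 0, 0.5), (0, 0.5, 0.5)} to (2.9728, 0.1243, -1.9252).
(3, 0, -2)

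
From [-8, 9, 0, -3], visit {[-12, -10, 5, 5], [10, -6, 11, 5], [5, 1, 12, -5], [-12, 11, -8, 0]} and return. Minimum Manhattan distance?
146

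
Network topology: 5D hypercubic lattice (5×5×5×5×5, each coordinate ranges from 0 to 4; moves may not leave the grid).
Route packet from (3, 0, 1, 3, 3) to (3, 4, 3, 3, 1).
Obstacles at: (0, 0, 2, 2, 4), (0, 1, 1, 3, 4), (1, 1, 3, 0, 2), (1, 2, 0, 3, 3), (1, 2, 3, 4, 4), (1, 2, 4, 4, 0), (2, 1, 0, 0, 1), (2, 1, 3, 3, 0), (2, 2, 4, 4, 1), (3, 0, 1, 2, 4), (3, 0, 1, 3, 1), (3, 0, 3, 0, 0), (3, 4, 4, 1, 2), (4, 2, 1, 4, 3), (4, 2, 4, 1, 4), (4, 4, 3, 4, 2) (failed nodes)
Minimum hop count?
8
(one shortest path: (3, 0, 1, 3, 3) → (3, 1, 1, 3, 3) → (3, 2, 1, 3, 3) → (3, 3, 1, 3, 3) → (3, 4, 1, 3, 3) → (3, 4, 2, 3, 3) → (3, 4, 3, 3, 3) → (3, 4, 3, 3, 2) → (3, 4, 3, 3, 1))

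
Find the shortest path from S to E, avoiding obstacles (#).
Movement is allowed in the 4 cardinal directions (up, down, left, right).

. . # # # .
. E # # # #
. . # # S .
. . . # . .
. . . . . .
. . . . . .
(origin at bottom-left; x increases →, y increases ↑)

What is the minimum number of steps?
8
(one shortest path: (4, 3) → (4, 2) → (4, 1) → (3, 1) → (2, 1) → (1, 1) → (1, 2) → (1, 3) → (1, 4))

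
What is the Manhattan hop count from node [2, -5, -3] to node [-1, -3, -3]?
5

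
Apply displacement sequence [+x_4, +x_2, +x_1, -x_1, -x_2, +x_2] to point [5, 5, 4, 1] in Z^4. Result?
(5, 6, 4, 2)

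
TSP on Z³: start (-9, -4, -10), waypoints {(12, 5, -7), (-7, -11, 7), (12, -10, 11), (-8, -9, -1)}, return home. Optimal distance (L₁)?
116
(one optimal route: (-9, -4, -10) → (12, 5, -7) → (12, -10, 11) → (-7, -11, 7) → (-8, -9, -1) → (-9, -4, -10))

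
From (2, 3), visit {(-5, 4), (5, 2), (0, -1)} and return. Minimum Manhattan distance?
30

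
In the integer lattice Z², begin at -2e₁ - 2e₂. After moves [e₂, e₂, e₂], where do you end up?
(-2, 1)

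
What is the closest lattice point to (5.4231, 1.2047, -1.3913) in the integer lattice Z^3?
(5, 1, -1)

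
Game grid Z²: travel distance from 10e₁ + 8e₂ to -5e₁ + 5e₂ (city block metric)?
18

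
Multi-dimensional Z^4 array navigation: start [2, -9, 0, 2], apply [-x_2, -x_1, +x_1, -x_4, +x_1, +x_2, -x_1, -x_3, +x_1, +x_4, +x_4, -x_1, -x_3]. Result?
(2, -9, -2, 3)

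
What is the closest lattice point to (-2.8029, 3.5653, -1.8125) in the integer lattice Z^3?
(-3, 4, -2)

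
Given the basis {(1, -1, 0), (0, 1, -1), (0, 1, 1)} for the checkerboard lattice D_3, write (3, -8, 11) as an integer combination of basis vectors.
3b₁ - 8b₂ + 3b₃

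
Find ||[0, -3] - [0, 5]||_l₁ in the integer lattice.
8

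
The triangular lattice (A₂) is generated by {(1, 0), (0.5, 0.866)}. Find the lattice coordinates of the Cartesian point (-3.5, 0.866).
-4b₁ + b₂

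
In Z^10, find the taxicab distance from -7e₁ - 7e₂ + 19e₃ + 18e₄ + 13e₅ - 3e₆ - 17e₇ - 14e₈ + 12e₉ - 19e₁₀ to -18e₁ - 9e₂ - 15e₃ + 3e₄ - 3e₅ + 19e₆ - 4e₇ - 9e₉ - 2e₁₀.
165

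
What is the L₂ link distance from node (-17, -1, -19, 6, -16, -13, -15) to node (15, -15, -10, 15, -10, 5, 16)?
51.9904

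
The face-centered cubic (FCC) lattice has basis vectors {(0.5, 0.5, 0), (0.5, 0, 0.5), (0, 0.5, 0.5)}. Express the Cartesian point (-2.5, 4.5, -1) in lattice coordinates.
3b₁ - 8b₂ + 6b₃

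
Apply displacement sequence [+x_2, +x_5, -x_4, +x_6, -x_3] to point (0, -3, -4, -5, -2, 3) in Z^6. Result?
(0, -2, -5, -6, -1, 4)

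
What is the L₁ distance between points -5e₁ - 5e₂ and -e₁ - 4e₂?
5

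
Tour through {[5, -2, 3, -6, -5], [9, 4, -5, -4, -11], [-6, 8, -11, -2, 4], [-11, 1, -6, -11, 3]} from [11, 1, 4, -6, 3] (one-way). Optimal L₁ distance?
113
(one optimal route: (11, 1, 4, -6, 3) → (5, -2, 3, -6, -5) → (9, 4, -5, -4, -11) → (-6, 8, -11, -2, 4) → (-11, 1, -6, -11, 3))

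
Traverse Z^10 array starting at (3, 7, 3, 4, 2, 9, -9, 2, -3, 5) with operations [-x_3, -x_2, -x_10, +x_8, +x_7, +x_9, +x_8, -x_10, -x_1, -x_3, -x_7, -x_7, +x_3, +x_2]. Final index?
(2, 7, 2, 4, 2, 9, -10, 4, -2, 3)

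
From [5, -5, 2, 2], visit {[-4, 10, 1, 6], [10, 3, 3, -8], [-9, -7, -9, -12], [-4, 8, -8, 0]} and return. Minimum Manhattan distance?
148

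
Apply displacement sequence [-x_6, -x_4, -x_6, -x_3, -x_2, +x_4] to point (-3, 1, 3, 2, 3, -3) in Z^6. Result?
(-3, 0, 2, 2, 3, -5)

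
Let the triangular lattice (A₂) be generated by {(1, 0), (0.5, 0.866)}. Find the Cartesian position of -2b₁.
(-2, 0)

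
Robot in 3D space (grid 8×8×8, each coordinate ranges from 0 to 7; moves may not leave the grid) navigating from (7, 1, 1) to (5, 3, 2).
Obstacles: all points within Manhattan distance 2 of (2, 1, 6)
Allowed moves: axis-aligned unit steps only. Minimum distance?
5
(one shortest path: (7, 1, 1) → (6, 1, 1) → (5, 1, 1) → (5, 2, 1) → (5, 3, 1) → (5, 3, 2))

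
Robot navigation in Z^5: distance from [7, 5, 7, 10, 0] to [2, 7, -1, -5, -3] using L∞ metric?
15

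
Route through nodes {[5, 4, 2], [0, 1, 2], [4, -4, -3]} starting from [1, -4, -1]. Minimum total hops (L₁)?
27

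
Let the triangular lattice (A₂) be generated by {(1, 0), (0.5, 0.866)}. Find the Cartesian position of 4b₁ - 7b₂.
(0.5, -6.062)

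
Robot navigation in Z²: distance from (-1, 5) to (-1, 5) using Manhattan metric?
0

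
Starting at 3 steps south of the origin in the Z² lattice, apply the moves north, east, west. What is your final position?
(0, -2)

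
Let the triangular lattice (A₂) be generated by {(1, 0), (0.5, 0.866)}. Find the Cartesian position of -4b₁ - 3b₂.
(-5.5, -2.598)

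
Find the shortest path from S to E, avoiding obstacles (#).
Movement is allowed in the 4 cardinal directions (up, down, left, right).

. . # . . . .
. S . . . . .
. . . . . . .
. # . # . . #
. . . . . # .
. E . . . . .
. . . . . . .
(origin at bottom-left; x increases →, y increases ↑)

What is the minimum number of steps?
6
(one shortest path: (1, 5) → (0, 5) → (0, 4) → (0, 3) → (0, 2) → (1, 2) → (1, 1))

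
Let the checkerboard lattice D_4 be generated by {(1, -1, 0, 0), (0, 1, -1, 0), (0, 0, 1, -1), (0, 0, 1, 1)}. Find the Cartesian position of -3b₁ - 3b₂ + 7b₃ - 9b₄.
(-3, 0, 1, -16)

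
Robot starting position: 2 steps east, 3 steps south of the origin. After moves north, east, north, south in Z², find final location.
(3, -2)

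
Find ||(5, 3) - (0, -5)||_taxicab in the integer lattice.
13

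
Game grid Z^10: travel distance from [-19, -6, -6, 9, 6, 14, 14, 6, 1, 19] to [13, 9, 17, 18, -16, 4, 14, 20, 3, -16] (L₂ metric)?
62.1932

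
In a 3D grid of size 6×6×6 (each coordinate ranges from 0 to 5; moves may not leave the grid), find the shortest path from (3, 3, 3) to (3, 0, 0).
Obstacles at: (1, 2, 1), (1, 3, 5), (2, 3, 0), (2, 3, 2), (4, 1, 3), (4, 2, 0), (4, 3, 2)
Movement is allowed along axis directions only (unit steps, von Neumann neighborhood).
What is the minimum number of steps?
6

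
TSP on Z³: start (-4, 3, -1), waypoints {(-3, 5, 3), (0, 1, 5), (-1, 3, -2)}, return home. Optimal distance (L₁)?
30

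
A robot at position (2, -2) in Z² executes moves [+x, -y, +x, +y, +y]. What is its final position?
(4, -1)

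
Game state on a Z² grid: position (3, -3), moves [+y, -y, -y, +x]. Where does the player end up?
(4, -4)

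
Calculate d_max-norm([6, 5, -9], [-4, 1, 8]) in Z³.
17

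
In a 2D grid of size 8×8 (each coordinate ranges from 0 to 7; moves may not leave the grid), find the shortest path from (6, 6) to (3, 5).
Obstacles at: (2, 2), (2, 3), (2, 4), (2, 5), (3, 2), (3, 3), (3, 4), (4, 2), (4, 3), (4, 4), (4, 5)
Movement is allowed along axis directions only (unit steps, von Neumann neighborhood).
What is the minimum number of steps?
4
(one shortest path: (6, 6) → (5, 6) → (4, 6) → (3, 6) → (3, 5))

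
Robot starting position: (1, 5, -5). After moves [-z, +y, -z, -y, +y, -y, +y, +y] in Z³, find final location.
(1, 7, -7)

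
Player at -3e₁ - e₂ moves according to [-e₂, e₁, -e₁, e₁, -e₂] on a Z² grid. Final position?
(-2, -3)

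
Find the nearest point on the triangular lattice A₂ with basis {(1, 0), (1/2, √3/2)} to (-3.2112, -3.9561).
(-3.5, -4.33)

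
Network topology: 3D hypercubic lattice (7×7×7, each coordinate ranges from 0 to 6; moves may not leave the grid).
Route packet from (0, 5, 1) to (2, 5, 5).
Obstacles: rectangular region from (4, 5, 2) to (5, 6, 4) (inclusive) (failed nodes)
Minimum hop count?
6
(one shortest path: (0, 5, 1) → (1, 5, 1) → (2, 5, 1) → (2, 5, 2) → (2, 5, 3) → (2, 5, 4) → (2, 5, 5))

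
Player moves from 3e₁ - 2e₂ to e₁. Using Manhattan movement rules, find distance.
4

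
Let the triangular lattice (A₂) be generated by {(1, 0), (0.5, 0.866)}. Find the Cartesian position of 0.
(0, 0)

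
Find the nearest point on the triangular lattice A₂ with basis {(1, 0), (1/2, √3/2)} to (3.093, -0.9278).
(3.5, -0.866)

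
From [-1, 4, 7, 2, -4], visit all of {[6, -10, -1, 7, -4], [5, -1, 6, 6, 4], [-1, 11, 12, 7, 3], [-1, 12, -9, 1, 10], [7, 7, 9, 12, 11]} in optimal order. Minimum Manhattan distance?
149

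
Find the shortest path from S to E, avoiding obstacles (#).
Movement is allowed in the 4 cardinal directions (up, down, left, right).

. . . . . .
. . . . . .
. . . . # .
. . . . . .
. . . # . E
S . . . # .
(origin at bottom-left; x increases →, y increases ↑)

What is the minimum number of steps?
8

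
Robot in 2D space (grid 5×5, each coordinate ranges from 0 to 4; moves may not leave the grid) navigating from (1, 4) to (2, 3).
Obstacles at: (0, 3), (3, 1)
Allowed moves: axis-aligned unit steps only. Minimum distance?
2
(one shortest path: (1, 4) → (2, 4) → (2, 3))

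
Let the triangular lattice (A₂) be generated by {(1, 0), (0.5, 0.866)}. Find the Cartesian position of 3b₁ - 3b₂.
(1.5, -2.598)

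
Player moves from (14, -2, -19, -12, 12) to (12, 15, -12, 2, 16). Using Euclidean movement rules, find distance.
23.5372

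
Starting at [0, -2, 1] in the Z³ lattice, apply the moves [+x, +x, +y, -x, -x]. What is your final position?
(0, -1, 1)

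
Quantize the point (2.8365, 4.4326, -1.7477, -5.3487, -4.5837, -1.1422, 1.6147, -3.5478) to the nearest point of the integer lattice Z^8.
(3, 4, -2, -5, -5, -1, 2, -4)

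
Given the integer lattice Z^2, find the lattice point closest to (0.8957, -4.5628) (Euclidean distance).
(1, -5)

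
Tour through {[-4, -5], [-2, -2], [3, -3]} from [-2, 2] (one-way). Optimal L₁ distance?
18
(one optimal route: (-2, 2) → (-2, -2) → (-4, -5) → (3, -3))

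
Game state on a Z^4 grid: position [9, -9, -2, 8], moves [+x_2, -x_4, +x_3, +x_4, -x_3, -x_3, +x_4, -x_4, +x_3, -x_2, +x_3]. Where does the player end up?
(9, -9, -1, 8)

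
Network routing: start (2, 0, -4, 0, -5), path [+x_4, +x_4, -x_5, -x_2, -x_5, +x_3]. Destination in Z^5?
(2, -1, -3, 2, -7)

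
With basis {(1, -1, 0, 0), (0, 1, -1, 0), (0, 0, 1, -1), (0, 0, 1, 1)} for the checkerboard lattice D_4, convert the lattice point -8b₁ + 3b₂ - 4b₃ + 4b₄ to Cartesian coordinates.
(-8, 11, -3, 8)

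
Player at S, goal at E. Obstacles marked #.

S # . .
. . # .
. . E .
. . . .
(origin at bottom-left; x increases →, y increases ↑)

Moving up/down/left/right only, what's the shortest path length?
4
(one shortest path: (0, 3) → (0, 2) → (1, 2) → (1, 1) → (2, 1))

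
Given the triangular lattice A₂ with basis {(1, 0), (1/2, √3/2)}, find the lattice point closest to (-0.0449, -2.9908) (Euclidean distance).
(0, -3.464)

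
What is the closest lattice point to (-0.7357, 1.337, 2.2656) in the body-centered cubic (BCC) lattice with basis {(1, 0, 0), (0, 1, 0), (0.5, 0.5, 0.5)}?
(-0.5, 1.5, 2.5)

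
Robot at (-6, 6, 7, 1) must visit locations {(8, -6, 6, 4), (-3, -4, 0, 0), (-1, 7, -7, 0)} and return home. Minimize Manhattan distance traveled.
94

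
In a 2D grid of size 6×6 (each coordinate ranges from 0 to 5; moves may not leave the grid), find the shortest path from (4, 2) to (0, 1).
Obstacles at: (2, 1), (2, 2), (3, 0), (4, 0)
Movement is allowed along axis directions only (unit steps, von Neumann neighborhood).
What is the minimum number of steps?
7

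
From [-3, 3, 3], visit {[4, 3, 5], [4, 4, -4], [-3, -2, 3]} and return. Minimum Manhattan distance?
44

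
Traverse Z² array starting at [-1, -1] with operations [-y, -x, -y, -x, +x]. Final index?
(-2, -3)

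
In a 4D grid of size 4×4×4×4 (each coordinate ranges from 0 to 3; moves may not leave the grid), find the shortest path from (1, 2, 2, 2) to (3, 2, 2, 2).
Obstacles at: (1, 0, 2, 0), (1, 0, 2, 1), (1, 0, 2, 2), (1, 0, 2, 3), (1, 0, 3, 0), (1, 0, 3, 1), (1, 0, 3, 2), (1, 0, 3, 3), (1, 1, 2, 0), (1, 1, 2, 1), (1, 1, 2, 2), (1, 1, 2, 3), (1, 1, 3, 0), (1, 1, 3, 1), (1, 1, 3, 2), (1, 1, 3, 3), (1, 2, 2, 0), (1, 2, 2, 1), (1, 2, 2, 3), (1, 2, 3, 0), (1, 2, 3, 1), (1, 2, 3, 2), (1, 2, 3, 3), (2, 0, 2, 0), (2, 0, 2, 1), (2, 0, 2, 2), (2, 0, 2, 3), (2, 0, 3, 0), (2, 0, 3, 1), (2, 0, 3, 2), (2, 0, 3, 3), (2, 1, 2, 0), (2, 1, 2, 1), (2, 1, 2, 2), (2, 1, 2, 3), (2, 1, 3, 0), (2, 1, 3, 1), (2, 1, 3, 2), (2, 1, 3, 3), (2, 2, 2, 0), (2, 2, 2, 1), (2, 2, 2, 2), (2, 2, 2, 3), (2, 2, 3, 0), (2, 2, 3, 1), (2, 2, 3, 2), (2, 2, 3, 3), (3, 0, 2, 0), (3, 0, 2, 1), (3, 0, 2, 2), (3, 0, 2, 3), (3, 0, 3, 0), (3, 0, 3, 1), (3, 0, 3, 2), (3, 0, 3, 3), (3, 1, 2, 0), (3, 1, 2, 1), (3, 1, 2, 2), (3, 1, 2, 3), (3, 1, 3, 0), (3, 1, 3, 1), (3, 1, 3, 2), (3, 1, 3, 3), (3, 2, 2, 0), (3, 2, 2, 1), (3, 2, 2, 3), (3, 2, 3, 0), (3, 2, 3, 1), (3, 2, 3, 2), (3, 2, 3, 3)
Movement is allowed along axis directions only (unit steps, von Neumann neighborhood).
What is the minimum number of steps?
4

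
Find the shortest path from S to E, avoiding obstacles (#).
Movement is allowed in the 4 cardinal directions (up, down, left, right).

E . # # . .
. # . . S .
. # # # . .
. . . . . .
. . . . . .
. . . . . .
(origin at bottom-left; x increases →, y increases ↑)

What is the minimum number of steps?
9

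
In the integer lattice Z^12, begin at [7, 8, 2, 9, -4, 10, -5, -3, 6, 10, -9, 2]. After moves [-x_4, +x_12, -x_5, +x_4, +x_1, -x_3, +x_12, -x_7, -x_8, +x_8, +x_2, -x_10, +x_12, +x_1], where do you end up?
(9, 9, 1, 9, -5, 10, -6, -3, 6, 9, -9, 5)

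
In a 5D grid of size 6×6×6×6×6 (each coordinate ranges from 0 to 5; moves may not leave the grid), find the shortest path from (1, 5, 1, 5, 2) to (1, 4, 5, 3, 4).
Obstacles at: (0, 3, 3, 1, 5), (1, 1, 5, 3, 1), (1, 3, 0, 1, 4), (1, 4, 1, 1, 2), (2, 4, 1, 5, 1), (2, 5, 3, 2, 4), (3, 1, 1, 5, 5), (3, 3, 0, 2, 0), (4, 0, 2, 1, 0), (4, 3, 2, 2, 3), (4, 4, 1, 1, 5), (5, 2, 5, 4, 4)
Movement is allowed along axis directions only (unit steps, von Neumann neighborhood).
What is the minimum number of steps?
9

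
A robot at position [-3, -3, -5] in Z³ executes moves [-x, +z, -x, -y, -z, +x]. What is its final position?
(-4, -4, -5)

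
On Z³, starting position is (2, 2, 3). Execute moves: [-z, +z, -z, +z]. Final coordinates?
(2, 2, 3)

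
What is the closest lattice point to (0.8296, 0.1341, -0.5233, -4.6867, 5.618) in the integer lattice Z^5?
(1, 0, -1, -5, 6)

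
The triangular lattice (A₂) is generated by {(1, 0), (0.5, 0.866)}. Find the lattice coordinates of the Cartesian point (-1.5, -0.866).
-b₁ - b₂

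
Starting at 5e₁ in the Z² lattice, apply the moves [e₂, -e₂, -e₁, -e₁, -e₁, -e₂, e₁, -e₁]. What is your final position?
(2, -1)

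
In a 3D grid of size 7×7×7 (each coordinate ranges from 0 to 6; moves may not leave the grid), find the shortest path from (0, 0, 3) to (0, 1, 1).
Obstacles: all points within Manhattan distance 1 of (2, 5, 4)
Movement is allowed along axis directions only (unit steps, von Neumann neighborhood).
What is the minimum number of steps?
3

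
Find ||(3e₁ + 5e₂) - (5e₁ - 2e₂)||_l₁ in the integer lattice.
9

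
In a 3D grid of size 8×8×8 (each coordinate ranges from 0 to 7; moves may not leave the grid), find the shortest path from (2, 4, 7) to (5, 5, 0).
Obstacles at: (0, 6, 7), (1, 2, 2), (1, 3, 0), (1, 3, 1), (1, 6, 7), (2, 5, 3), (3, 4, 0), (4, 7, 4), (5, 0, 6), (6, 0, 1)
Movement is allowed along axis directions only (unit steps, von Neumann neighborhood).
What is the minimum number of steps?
11
(one shortest path: (2, 4, 7) → (3, 4, 7) → (4, 4, 7) → (5, 4, 7) → (5, 5, 7) → (5, 5, 6) → (5, 5, 5) → (5, 5, 4) → (5, 5, 3) → (5, 5, 2) → (5, 5, 1) → (5, 5, 0))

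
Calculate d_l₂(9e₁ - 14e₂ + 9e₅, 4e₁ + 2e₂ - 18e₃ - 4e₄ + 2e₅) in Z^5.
25.8844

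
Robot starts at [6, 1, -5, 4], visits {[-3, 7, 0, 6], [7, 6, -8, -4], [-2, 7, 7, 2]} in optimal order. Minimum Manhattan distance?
58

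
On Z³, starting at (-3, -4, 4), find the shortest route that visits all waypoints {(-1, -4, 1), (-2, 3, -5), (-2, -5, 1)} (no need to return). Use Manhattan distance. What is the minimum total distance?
21
(one optimal route: (-3, -4, 4) → (-1, -4, 1) → (-2, -5, 1) → (-2, 3, -5))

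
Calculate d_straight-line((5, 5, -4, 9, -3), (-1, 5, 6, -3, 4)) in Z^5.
18.1384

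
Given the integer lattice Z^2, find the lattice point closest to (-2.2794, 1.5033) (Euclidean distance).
(-2, 2)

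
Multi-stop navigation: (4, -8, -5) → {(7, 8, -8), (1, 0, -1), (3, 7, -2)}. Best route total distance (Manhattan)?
36
(one optimal route: (4, -8, -5) → (1, 0, -1) → (3, 7, -2) → (7, 8, -8))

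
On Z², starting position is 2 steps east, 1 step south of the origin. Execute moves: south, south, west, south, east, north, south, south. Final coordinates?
(2, -5)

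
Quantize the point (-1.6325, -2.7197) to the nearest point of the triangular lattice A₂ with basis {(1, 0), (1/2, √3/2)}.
(-1.5, -2.598)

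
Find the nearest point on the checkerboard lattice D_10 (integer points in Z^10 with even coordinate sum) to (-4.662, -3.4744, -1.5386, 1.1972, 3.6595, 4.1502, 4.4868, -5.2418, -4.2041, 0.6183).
(-5, -3, -2, 1, 4, 4, 5, -5, -4, 1)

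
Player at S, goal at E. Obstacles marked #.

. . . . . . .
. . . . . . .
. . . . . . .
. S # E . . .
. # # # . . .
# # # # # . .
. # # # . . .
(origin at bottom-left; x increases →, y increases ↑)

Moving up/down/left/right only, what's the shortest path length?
4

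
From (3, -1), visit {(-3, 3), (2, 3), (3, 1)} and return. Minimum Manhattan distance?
20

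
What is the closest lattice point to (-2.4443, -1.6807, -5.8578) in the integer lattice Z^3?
(-2, -2, -6)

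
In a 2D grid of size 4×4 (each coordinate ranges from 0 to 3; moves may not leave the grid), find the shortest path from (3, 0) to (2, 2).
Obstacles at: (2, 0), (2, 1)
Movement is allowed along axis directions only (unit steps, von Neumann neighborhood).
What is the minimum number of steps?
3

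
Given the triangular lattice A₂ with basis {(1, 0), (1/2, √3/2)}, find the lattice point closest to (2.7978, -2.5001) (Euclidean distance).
(2.5, -2.598)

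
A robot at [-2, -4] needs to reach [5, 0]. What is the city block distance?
11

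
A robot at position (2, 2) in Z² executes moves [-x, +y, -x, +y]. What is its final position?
(0, 4)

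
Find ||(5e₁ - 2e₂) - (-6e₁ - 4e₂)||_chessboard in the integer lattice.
11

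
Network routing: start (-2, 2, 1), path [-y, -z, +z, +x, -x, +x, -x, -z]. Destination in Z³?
(-2, 1, 0)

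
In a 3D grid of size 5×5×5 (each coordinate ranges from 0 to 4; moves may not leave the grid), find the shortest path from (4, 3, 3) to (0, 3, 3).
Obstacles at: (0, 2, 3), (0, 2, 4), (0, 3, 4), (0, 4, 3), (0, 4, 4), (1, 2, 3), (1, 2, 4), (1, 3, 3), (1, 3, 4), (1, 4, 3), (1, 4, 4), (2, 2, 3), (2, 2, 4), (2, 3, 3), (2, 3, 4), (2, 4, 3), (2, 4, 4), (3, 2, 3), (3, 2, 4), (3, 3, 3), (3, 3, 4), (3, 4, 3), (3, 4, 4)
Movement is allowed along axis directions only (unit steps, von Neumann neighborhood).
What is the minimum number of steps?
6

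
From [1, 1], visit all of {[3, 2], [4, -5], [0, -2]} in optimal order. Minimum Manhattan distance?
17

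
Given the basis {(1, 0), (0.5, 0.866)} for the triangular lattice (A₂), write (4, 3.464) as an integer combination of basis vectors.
2b₁ + 4b₂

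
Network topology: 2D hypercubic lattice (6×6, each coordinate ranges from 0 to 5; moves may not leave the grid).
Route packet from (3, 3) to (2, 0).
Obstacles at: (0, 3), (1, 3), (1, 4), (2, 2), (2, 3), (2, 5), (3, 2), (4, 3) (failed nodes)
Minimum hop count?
10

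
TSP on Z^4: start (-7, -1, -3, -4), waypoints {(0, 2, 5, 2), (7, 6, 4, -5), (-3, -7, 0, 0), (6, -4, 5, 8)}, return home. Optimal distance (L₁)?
108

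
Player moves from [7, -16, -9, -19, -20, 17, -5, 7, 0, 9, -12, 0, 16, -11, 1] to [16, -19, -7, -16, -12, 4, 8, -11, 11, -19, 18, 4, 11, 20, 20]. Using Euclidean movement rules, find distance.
63.2218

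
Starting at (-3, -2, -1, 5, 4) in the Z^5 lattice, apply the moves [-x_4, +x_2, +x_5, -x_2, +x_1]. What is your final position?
(-2, -2, -1, 4, 5)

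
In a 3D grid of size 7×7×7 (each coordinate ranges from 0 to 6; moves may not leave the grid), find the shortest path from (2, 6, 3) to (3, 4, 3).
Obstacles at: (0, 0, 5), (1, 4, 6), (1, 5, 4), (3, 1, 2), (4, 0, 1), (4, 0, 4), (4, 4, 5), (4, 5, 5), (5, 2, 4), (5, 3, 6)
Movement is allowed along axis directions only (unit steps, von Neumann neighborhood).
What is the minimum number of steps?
3
(one shortest path: (2, 6, 3) → (3, 6, 3) → (3, 5, 3) → (3, 4, 3))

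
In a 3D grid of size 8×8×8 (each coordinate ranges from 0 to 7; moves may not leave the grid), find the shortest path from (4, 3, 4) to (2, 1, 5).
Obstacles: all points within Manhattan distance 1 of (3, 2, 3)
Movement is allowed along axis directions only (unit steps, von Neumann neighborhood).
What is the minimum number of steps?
5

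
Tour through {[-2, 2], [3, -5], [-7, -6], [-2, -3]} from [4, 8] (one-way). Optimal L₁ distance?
35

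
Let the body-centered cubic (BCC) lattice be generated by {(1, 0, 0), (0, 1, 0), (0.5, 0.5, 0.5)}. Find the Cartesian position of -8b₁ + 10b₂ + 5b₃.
(-5.5, 12.5, 2.5)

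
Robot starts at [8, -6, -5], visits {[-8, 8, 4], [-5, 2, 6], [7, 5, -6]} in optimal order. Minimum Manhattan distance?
51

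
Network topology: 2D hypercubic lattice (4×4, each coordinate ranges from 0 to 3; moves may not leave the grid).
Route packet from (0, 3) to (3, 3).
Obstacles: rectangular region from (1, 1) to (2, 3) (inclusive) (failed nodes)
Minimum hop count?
9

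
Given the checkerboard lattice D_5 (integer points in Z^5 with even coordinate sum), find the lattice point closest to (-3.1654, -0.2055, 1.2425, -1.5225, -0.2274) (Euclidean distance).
(-3, 0, 1, -2, 0)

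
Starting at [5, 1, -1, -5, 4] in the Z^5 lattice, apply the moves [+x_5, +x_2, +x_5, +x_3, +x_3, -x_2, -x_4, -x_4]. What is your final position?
(5, 1, 1, -7, 6)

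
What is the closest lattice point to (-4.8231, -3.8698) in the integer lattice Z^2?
(-5, -4)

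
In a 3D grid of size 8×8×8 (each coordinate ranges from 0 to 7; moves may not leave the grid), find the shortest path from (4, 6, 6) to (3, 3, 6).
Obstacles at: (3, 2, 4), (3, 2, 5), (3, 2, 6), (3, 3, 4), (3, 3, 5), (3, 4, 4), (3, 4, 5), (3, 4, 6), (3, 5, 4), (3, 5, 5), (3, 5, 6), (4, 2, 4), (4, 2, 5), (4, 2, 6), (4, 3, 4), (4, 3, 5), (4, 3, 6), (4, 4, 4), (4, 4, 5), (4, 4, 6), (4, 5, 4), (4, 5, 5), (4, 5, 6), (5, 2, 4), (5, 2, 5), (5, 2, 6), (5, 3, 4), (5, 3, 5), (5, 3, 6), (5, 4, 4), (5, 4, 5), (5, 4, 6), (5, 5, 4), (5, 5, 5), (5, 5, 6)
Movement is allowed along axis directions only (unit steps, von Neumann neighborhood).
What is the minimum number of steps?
6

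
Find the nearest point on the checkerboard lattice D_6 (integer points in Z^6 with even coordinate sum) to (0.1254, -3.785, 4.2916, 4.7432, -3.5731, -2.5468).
(0, -4, 4, 5, -4, -3)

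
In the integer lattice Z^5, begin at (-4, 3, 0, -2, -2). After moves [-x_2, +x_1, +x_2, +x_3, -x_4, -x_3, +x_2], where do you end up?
(-3, 4, 0, -3, -2)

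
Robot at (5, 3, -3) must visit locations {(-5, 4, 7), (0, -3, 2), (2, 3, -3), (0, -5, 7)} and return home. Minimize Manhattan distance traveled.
58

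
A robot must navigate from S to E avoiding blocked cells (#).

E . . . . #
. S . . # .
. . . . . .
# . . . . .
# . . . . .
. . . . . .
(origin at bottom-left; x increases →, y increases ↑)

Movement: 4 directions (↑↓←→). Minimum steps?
2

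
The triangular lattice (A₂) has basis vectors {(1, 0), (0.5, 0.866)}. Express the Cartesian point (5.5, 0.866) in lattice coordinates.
5b₁ + b₂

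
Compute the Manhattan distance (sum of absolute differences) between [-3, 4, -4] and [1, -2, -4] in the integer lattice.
10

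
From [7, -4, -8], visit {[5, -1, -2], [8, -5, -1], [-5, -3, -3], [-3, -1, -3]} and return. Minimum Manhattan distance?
48
(one optimal route: (7, -4, -8) → (8, -5, -1) → (5, -1, -2) → (-3, -1, -3) → (-5, -3, -3) → (7, -4, -8))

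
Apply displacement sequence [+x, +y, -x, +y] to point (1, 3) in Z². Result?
(1, 5)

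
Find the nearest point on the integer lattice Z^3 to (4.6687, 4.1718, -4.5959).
(5, 4, -5)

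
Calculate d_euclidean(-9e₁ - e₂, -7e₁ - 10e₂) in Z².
9.21954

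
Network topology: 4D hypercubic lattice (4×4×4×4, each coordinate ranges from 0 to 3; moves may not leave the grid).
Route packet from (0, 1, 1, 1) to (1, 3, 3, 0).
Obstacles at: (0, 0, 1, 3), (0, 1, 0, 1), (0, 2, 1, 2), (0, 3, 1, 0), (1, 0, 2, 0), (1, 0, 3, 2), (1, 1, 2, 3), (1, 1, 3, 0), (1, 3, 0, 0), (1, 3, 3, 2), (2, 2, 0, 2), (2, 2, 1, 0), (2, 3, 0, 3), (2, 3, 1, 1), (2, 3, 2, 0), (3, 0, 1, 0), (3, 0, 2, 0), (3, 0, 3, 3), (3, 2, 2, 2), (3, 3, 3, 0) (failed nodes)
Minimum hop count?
6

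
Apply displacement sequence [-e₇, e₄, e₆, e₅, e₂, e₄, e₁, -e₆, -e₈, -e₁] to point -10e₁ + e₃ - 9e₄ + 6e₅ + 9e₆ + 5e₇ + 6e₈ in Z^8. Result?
(-10, 1, 1, -7, 7, 9, 4, 5)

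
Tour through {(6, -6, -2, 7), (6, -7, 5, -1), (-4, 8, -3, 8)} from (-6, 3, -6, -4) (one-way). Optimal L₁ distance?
64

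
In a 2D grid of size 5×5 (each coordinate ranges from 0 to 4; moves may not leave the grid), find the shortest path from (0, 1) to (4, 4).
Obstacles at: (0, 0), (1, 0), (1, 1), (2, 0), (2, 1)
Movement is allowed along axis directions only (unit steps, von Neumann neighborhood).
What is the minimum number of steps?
7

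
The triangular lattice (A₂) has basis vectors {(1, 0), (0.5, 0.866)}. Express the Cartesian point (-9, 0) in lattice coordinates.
-9b₁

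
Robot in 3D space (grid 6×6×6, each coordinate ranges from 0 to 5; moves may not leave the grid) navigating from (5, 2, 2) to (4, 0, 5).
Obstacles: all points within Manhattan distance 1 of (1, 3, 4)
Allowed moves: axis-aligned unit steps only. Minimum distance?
6
(one shortest path: (5, 2, 2) → (4, 2, 2) → (4, 1, 2) → (4, 0, 2) → (4, 0, 3) → (4, 0, 4) → (4, 0, 5))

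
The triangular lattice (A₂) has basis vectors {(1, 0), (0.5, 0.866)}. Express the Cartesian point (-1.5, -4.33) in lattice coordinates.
b₁ - 5b₂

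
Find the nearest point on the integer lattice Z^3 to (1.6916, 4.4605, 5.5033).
(2, 4, 6)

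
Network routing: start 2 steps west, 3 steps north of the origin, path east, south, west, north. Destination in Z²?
(-2, 3)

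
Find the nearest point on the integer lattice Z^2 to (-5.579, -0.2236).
(-6, 0)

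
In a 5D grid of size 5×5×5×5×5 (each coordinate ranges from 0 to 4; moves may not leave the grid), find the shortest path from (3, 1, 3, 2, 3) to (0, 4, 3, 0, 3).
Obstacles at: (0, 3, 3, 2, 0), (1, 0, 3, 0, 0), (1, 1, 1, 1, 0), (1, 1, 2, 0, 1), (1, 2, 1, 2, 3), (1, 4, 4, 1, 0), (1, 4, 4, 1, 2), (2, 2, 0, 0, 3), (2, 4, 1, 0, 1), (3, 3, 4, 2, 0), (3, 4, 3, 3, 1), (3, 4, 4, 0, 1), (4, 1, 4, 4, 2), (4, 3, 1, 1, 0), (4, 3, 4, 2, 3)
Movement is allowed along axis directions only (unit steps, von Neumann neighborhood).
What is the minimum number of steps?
8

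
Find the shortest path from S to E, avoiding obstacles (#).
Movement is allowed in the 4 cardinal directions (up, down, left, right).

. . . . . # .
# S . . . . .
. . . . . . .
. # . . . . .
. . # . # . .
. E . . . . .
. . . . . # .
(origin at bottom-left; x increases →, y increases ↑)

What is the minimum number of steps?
6
(one shortest path: (1, 5) → (1, 4) → (0, 4) → (0, 3) → (0, 2) → (1, 2) → (1, 1))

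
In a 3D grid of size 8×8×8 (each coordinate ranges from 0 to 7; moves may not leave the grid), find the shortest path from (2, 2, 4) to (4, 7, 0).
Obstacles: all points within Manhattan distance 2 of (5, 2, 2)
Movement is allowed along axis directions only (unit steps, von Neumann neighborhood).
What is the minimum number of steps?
11
(one shortest path: (2, 2, 4) → (3, 2, 4) → (4, 2, 4) → (4, 3, 4) → (4, 4, 4) → (4, 5, 4) → (4, 6, 4) → (4, 7, 4) → (4, 7, 3) → (4, 7, 2) → (4, 7, 1) → (4, 7, 0))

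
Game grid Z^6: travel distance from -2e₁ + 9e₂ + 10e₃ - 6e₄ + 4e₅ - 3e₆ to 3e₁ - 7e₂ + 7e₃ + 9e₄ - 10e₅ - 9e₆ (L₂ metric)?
27.3313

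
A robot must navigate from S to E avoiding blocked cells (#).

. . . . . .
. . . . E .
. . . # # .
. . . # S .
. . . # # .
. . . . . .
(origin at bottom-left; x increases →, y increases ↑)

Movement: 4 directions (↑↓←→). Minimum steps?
4
(one shortest path: (4, 2) → (5, 2) → (5, 3) → (5, 4) → (4, 4))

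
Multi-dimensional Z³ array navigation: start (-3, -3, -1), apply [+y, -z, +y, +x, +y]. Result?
(-2, 0, -2)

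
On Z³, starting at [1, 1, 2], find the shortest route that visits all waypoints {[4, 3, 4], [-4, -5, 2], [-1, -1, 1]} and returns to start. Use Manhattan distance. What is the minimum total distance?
38
(one optimal route: (1, 1, 2) → (4, 3, 4) → (-4, -5, 2) → (-1, -1, 1) → (1, 1, 2))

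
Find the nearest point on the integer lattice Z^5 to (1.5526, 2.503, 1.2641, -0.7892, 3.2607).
(2, 3, 1, -1, 3)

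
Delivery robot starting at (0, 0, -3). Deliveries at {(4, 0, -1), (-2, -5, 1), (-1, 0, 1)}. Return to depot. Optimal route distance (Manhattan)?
30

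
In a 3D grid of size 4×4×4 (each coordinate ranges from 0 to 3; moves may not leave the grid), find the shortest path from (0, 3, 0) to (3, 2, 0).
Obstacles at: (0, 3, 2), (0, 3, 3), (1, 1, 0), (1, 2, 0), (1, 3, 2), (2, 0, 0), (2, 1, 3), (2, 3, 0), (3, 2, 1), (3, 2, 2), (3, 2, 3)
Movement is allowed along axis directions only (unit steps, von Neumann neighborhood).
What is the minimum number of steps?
6
(one shortest path: (0, 3, 0) → (1, 3, 0) → (1, 3, 1) → (2, 3, 1) → (3, 3, 1) → (3, 3, 0) → (3, 2, 0))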